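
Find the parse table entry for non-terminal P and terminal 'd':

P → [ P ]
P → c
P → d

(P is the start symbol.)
P → d

To find M[P, 'd'], we find productions for P where 'd' is in the predict set (PREDICT(N → α) = (FIRST(α) \ {ε}) ∪ (FOLLOW(N) if α ⇒* ε)).

P → [ P ]: PREDICT = { '[' }
P → c: PREDICT = { 'c' }
P → d: PREDICT = { 'd' }
  'd' is in predict set, so this production goes in M[P, 'd']

M[P, 'd'] = P → d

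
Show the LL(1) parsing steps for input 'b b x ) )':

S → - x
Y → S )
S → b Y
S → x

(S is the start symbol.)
LL(1) parsing maintains a stack (initially the start symbol over $) and the input. At each step: if the stack top is a terminal, match it against the current input token; if it is a non-terminal N, replace it with the RHS of M[N, lookahead] (the unique production whose predict set contains the lookahead).

Stack is shown with the top on the left.

Stack    Input        Action
----------------------------
S $      b b x ) ) $  output S → b Y
b Y $    b b x ) ) $  match 'b'
Y $      b x ) ) $    output Y → S )
S ) $    b x ) ) $    output S → b Y
b Y ) $  b x ) ) $    match 'b'
Y ) $    x ) ) $      output Y → S )
S ) ) $  x ) ) $      output S → x
x ) ) $  x ) ) $      match 'x'
) ) $    ) ) $        match ')'
) $      ) $          match ')'
$        $            accept

The string is accepted.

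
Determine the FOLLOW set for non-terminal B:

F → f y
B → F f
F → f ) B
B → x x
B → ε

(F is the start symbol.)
{ $, 'f' }

In F → f ) B: B is at the end, add FOLLOW(F)

The FOLLOW sets referred to above (computed the same way, to a fixed point):
  FOLLOW(F) = { $, 'f' }

Taking the union: FOLLOW(B) = { $, 'f' }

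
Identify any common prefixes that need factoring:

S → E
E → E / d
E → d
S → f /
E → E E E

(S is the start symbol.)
Yes, E has productions with common prefix 'E'

Left-factoring is needed when two productions for the same non-terminal
share a common prefix on the right-hand side.

Productions for S:
  S → E
  S → f /
Productions for E:
  E → E / d
  E → d
  E → E E E

Found common prefix 'E' in productions for E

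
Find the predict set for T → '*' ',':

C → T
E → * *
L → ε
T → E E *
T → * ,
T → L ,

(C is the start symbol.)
PREDICT(T → '*' ',') = (FIRST(RHS) \ {ε}) ∪ (FOLLOW(T) if ε ∈ FIRST(RHS), i.e. RHS ⇒* ε)
FIRST('*' ',') = { '*' }
ε ∉ FIRST('*' ','), so FOLLOW(T) is not added.
PREDICT(T → '*' ',') = { '*' }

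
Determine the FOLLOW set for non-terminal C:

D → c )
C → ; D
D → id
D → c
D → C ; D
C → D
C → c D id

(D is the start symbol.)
In D → C ; D: C is followed by ';' D, add FIRST(';' D) \ {ε} = { ';' }

Taking the union: FOLLOW(C) = { ';' }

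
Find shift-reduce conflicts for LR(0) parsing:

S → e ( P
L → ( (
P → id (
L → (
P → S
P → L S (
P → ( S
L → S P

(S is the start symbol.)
A shift-reduce conflict occurs when an LR(0) state has both:
  - a complete (reduce) item [A → α .] (dot at the end), and
  - a shift item [B → β . c γ] (dot before a terminal).

Augment with S' → S and build the canonical LR(0) collection (I0 = CLOSURE({[S' → . S]}), then GOTO on every symbol after a dot until no new states appear). It has 15 states:
  I0: { [S → . e ( P], [S' → . S] }  — shift
  I1: { [S' → S .] }  — accept
  I2: { [S → e . ( P] }  — shift
  I3: { [L → . ( (], [L → . (], [L → . S P], [P → . ( S], [P → . L S (], [P → . S], [P → . id (], [S → . e ( P], [S → e ( . P] }  — shift
  I4: { [L → ( . (], [L → ( .], [P → ( . S], [S → . e ( P] }  — shift, reduce
  I5: { [P → L . S (], [S → . e ( P] }  — shift
  I6: { [S → e ( P .] }  — reduce
  I7: { [L → . ( (], [L → . (], [L → . S P], [L → S . P], [P → . ( S], [P → . L S (], [P → . S], [P → . id (], [P → S .], [S → . e ( P] }  — shift, reduce
  I8: { [P → id . (] }  — shift
  I9: { [P → id ( .] }  — reduce
  I10: { [L → S P .] }  — reduce
  I11: { [P → L S . (] }  — shift
  I12: { [P → L S ( .] }  — reduce
  I13: { [L → ( ( .] }  — reduce
  I14: { [P → ( S .] }  — reduce

I4 contains reduce item [L → ( .] and shift items [L → ( . (], [S → . e ( P] — shift-reduce conflict.
I7 contains reduce item [P → S .] and shift items [L → . (], [L → . ( (], [P → . ( S], [P → . id (], [S → . e ( P] — shift-reduce conflict.

Answer: Yes — I4: [L → ( .] vs [L → ( . (]; I7: [P → S .] vs [L → . (]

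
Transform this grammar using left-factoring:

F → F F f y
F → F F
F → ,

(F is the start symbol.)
Left-factoring transforms A → αβ₁ | αβ₂ into A → αA' and A' → β₁ | β₂
(α is the longest common prefix among the alternatives). Repeat until
no nonterminal has two alternatives with a common prefix.

Round 1: F has alternatives sharing prefix 'F F'. Introduce F': F → F F F'
  Add: F' → f y
  Add: F' → ε

No remaining common prefixes — done.

Resulting grammar:
F → F F F'
F' → f y
F' → ε
F → ,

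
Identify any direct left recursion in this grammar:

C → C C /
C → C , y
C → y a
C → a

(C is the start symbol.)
Yes, C is left-recursive

C → C C /: LEFT RECURSIVE (starts with C)
C → C , y: LEFT RECURSIVE (starts with C)
C → y a: starts with y
C → a: starts with a

The grammar has direct left recursion on: C.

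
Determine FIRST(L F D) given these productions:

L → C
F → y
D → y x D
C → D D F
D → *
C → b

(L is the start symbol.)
{ '*', 'b', 'y' }

FIRST sets of the non-terminals involved (from the grammar, by fixed-point iteration):
  FIRST(L) = { '*', 'b', 'y' }

To compute FIRST(L F D), process the symbols left to right:
Symbol L is a non-terminal. Add FIRST(L) \ {ε} = { '*', 'b', 'y' }
L is not nullable (ε ∉ FIRST(L)), so stop here.
FIRST(L F D) = { '*', 'b', 'y' }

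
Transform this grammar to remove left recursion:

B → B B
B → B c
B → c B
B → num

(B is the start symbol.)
B is directly left-recursive. The standard transformation for
  A → A α₁ | ... | A α_m | β₁ | ... | β_n
is
  A  → β₁ A' | ... | β_n A'
  A' → α₁ A' | ... | α_m A' | ε

B → c B becomes B → c B B'
B → num becomes B → num B'
B → B B becomes B' → B B'
B → B c becomes B' → c B'
Add B' → ε

Resulting grammar:
B → c B B'
B → num B'
B' → B B'
B' → c B'
B' → ε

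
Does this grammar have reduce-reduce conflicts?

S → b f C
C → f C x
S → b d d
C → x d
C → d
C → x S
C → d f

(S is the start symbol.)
No reduce-reduce conflicts

A reduce-reduce conflict occurs when an LR(0) state has two complete items [A → α .] and [B → β .] — both call for a reduction, and with no lookahead the parser cannot choose between them.

Augment with S' → S and build the canonical LR(0) collection (I0 = CLOSURE({[S' → . S]}), then GOTO on every symbol after a dot until no new states appear). It has 15 states:
  I0: { [S → . b d d], [S → . b f C], [S' → . S] }  — shift
  I1: { [S' → S .] }  — accept
  I2: { [S → b . d d], [S → b . f C] }  — shift
  I3: { [S → b d . d] }  — shift
  I4: { [C → . d f], [C → . d], [C → . f C x], [C → . x S], [C → . x d], [S → b f . C] }  — shift
  I5: { [S → b f C .] }  — reduce
  I6: { [C → d . f], [C → d .] }  — shift, reduce
  I7: { [C → . d f], [C → . d], [C → . f C x], [C → . x S], [C → . x d], [C → f . C x] }  — shift
  I8: { [C → x . S], [C → x . d], [S → . b d d], [S → . b f C] }  — shift
  I9: { [C → x S .] }  — reduce
  I10: { [C → x d .] }  — reduce
  I11: { [C → f C . x] }  — shift
  I12: { [C → f C x .] }  — reduce
  I13: { [C → d f .] }  — reduce
  I14: { [S → b d d .] }  — reduce

No state contains more than one complete item.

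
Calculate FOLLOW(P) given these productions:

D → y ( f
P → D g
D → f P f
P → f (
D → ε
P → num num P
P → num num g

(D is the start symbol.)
In D → f P f: P is followed by f, add FIRST(f) \ {ε} = { 'f' }
In P → num num P: P is at the end; this adds FOLLOW(P) to itself — nothing new

Taking the union: FOLLOW(P) = { 'f' }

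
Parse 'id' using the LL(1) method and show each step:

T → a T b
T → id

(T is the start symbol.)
Stack is shown with the top on the left.

Stack  Input  Action
--------------------
T $    id $   output T → id
id $   id $   match 'id'
$      $      accept

The string is accepted.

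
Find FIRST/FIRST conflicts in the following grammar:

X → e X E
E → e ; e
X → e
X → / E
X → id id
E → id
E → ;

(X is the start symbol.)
Productions for X:
  X → e X E: FIRST = { 'e' }
  X → e: FIRST = { 'e' }
  X → / E: FIRST = { '/' }
  X → id id: FIRST = { 'id' }
Productions for E:
  E → e ; e: FIRST = { 'e' }
  E → id: FIRST = { 'id' }
  E → ;: FIRST = { ';' }

Conflict for X: X → e X E and X → e
  Overlap: { 'e' }

Answer: Yes. X → e X E / X → e on { 'e' }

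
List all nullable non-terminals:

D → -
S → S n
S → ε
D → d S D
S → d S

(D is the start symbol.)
{ 'S' }

A non-terminal is nullable if it can derive ε (the empty string): either it has an ε-production, or it has a production whose right-hand side consists entirely of nullable non-terminals.

ε-productions: S → ε
So S is immediately nullable.
No further non-terminal can be added: every production for the remaining non-terminals contains a terminal or a non-nullable non-terminal.
Nullable = { 'S' }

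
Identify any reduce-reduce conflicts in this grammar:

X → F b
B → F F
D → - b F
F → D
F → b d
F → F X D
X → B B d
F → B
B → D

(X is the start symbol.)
A reduce-reduce conflict occurs when an LR(0) state has two complete items [A → α .] and [B → β .] — both call for a reduction, and with no lookahead the parser cannot choose between them.

Augment with X' → X and build the canonical LR(0) collection (I0 = CLOSURE({[X' → . X]}), then GOTO on every symbol after a dot until no new states appear). It has 18 states:
  I0: { [B → . D], [B → . F F], [D → . - b F], [F → . B], [F → . D], [F → . F X D], [F → . b d], [X → . B B d], [X → . F b], [X' → . X] }  — shift
  I1: { [D → - . b F] }  — shift
  I2: { [B → . D], [B → . F F], [D → . - b F], [F → . B], [F → . D], [F → . F X D], [F → . b d], [F → B .], [X → B . B d] }  — shift, reduce
  I3: { [B → D .], [F → D .] }  — 2 reduces
  I4: { [B → . D], [B → . F F], [B → F . F], [D → . - b F], [F → . B], [F → . D], [F → . F X D], [F → . b d], [F → F . X D], [X → . B B d], [X → . F b], [X → F . b] }  — shift
  I5: { [X' → X .] }  — accept
  I6: { [F → b . d] }  — shift
  I7: { [F → b d .] }  — reduce
  I8: { [B → . D], [B → . F F], [B → F . F], [B → F F .], [D → . - b F], [F → . B], [F → . D], [F → . F X D], [F → . b d], [F → F . X D], [X → . B B d], [X → . F b], [X → F . b] }  — shift, reduce
  I9: { [D → . - b F], [F → F X . D] }  — shift
  I10: { [F → b . d], [X → F b .] }  — shift, reduce
  I11: { [F → F X D .] }  — reduce
  I12: { [F → B .], [X → B B . d] }  — shift, reduce
  I13: { [B → . D], [B → . F F], [B → F . F], [D → . - b F], [F → . B], [F → . D], [F → . F X D], [F → . b d], [F → F . X D], [X → . B B d], [X → . F b] }  — shift
  I14: { [X → B B d .] }  — reduce
  I15: { [B → . D], [B → . F F], [D → - b . F], [D → . - b F], [F → . B], [F → . D], [F → . F X D], [F → . b d] }  — shift
  I16: { [F → B .] }  — reduce
  I17: { [B → . D], [B → . F F], [B → F . F], [D → - b F .], [D → . - b F], [F → . B], [F → . D], [F → . F X D], [F → . b d], [F → F . X D], [X → . B B d], [X → . F b] }  — shift, reduce

I3 contains complete items [B → D .], [F → D .] — reduce-reduce conflict.

Answer: Yes — I3: [B → D .] vs [F → D .]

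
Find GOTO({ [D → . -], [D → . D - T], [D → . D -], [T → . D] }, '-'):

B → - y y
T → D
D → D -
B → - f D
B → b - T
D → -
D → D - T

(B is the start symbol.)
GOTO(I, '-') = CLOSURE({ [A → αX.β] : [A → α.Xβ] ∈ I, X = '-' })

Items with dot before '-', with the dot advanced:
  [D → . -] → [D → - .]
Closure adds nothing (no advanced item has the dot before a non-terminal).

GOTO = { [D → - .] }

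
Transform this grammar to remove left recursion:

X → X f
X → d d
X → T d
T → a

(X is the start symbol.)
X is directly left-recursive. The standard transformation for
  A → A α₁ | ... | A α_m | β₁ | ... | β_n
is
  A  → β₁ A' | ... | β_n A'
  A' → α₁ A' | ... | α_m A' | ε

X → d d becomes X → d d X'
X → T d becomes X → T d X'
X → X f becomes X' → f X'
Add X' → ε

Productions for other non-terminals are unchanged:
  T → a

Resulting grammar:
X → d d X'
X → T d X'
X' → f X'
X' → ε
T → a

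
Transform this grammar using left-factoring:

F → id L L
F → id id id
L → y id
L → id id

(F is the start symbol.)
F → id F'
F' → L L
F' → id id
L → y id
L → id id

Left-factoring transforms A → αβ₁ | αβ₂ into A → αA' and A' → β₁ | β₂
(α is the longest common prefix among the alternatives). Repeat until
no nonterminal has two alternatives with a common prefix.

Round 1: F has alternatives sharing prefix 'id'. Introduce F': F → id F'
  Add: F' → L L
  Add: F' → id id

No remaining common prefixes — done.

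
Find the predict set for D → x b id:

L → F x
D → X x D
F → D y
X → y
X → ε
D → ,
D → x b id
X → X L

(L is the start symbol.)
PREDICT(D → x b id) = (FIRST(RHS) \ {ε}) ∪ (FOLLOW(D) if ε ∈ FIRST(RHS), i.e. RHS ⇒* ε)
FIRST(x b id) = { 'x' }
ε ∉ FIRST(x b id), so FOLLOW(D) is not added.
PREDICT(D → x b id) = { 'x' }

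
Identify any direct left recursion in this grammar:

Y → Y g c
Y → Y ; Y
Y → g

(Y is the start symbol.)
Yes, Y is left-recursive

Direct left recursion occurs when N → N α for some non-terminal N (the right-hand side begins with the left-hand side itself).

Y → Y g c: LEFT RECURSIVE (starts with Y)
Y → Y ; Y: LEFT RECURSIVE (starts with Y)
Y → g: starts with g

The grammar has direct left recursion on: Y.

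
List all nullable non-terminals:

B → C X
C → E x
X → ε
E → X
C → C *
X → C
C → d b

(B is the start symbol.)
{ 'E', 'X' }

ε-productions: X → ε
So X is immediately nullable.
E → X: every symbol on the right is nullable, so E is nullable too.
No further non-terminal can be added: every production for the remaining non-terminals contains a terminal or a non-nullable non-terminal.
Nullable = { 'E', 'X' }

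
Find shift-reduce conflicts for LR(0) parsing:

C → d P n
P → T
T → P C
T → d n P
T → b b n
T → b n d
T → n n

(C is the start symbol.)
A shift-reduce conflict occurs when an LR(0) state has both:
  - a complete (reduce) item [A → α .] (dot at the end), and
  - a shift item [B → β . c γ] (dot before a terminal).

Augment with C' → C and build the canonical LR(0) collection (I0 = CLOSURE({[C' → . C]}), then GOTO on every symbol after a dot until no new states appear). It has 17 states:
  I0: { [C → . d P n], [C' → . C] }  — shift
  I1: { [C' → C .] }  — accept
  I2: { [C → d . P n], [P → . T], [T → . P C], [T → . b b n], [T → . b n d], [T → . d n P], [T → . n n] }  — shift
  I3: { [C → . d P n], [C → d P . n], [T → P . C] }  — shift
  I4: { [P → T .] }  — reduce
  I5: { [T → b . b n], [T → b . n d] }  — shift
  I6: { [T → d . n P] }  — shift
  I7: { [T → n . n] }  — shift
  I8: { [T → n n .] }  — reduce
  I9: { [P → . T], [T → . P C], [T → . b b n], [T → . b n d], [T → . d n P], [T → . n n], [T → d n . P] }  — shift
  I10: { [C → . d P n], [T → P . C], [T → d n P .] }  — shift, reduce
  I11: { [T → P C .] }  — reduce
  I12: { [T → b b . n] }  — shift
  I13: { [T → b n . d] }  — shift
  I14: { [T → b n d .] }  — reduce
  I15: { [T → b b n .] }  — reduce
  I16: { [C → d P n .] }  — reduce

I10 contains reduce item [T → d n P .] and shift item [C → . d P n] — shift-reduce conflict.

Answer: Yes — I10: [T → d n P .] vs [C → . d P n]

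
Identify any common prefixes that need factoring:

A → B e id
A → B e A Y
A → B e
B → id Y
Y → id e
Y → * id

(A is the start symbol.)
Yes, A has productions with common prefix 'B e'

Left-factoring is needed when two productions for the same non-terminal
share a common prefix on the right-hand side.

Productions for A:
  A → B e id
  A → B e A Y
  A → B e
Productions for Y:
  Y → id e
  Y → * id

Found common prefix 'B e' in productions for A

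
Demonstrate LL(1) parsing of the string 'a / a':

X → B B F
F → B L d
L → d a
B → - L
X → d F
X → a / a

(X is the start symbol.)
LL(1) parsing maintains a stack (initially the start symbol over $) and the input. At each step: if the stack top is a terminal, match it against the current input token; if it is a non-terminal N, replace it with the RHS of M[N, lookahead] (the unique production whose predict set contains the lookahead).

Stack is shown with the top on the left.

Stack    Input    Action
------------------------
X $      a / a $  output X → a / a
a / a $  a / a $  match 'a'
/ a $    / a $    match '/'
a $      a $      match 'a'
$        $        accept

The string is accepted.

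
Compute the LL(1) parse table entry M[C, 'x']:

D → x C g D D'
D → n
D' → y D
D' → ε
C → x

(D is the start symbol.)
To find M[C, 'x'], we find productions for C where 'x' is in the predict set (PREDICT(N → α) = (FIRST(α) \ {ε}) ∪ (FOLLOW(N) if α ⇒* ε)).

C → x: PREDICT = { 'x' }
  'x' is in predict set, so this production goes in M[C, 'x']

M[C, 'x'] = C → x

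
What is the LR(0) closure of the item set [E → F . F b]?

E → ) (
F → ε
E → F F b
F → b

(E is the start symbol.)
{ [E → F . F b], [F → . b], [F → .] }

Start with: [E → F . F b]
  [E → F . F b] has the dot before F: add [F → .], [F → . b]
No further items can be added.

CLOSURE = { [E → F . F b], [F → . b], [F → .] }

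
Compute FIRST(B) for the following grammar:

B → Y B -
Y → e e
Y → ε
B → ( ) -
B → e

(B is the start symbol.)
To compute FIRST(B), examine every production with B on the left-hand side, reading each right-hand side left to right until a non-nullable symbol is reached.

FIRST sets of the other non-terminals involved (by the same procedure, iterated to a fixed point):
  FIRST(Y) = { 'e', ε }

From B → Y B -:
  - Y is a non-terminal: add FIRST(Y) \ {ε} = { 'e' }
    Y is nullable, so continue to the next symbol
  - B is the symbol being defined: contributes nothing new
    B is not nullable, so stop
From B → ( ) -:
  - '(' is a terminal: add '(' and stop
From B → e:
  - e is a terminal: add 'e' and stop

Collecting: FIRST(B) = { '(', 'e' }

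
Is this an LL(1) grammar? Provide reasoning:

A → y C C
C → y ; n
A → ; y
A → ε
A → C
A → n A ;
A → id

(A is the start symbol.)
Relevant sets:
  FIRST(C) = { 'y' }
  FOLLOW(A) = { $, ';' }

For A:
  PREDICT(A → y C C) = { 'y' }
  PREDICT(A → ';' y) = { ';' }
  PREDICT(A → ε) = { $, ';' }
  PREDICT(A → C) = { 'y' }
  PREDICT(A → n A ';') = { 'n' }
  PREDICT(A → id) = { 'id' }
C has a single production, so nothing to check there.

Conflict found: Predict set conflict for A: { 'y' }
The grammar is NOT LL(1).

Answer: No. Predict set conflict for A: { 'y' }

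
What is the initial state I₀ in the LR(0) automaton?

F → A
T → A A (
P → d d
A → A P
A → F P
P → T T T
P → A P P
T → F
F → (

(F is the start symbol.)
First, augment the grammar with F' → F
I₀ = CLOSURE({ [F' → . F] }):
  [F' → . F] has the dot before F: add [F → . A], [F → . (]
  [F → . A] has the dot before A: add [A → . A P], [A → . F P]
No further items can be added.

I₀ = { [A → . A P], [A → . F P], [F → . (], [F → . A], [F' → . F] }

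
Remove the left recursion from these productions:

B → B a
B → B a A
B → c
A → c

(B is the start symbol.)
B is directly left-recursive. The standard transformation for
  A → A α₁ | ... | A α_m | β₁ | ... | β_n
is
  A  → β₁ A' | ... | β_n A'
  A' → α₁ A' | ... | α_m A' | ε

B → c becomes B → c B'
B → B a becomes B' → a B'
B → B a A becomes B' → a A B'
Add B' → ε

Productions for other non-terminals are unchanged:
  A → c

Resulting grammar:
B → c B'
B' → a B'
B' → a A B'
B' → ε
A → c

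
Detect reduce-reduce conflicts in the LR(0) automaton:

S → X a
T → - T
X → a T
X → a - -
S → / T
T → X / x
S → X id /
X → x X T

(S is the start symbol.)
A reduce-reduce conflict occurs when an LR(0) state has two complete items [A → α .] and [B → β .] — both call for a reduction, and with no lookahead the parser cannot choose between them.

Augment with S' → S and build the canonical LR(0) collection (I0 = CLOSURE({[S' → . S]}), then GOTO on every symbol after a dot until no new states appear). It has 20 states:
  I0: { [S → . / T], [S → . X a], [S → . X id /], [S' → . S], [X → . a - -], [X → . a T], [X → . x X T] }  — shift
  I1: { [S → / . T], [T → . - T], [T → . X / x], [X → . a - -], [X → . a T], [X → . x X T] }  — shift
  I2: { [S' → S .] }  — accept
  I3: { [S → X . a], [S → X . id /] }  — shift
  I4: { [T → . - T], [T → . X / x], [X → . a - -], [X → . a T], [X → . x X T], [X → a . - -], [X → a . T] }  — shift
  I5: { [X → . a - -], [X → . a T], [X → . x X T], [X → x . X T] }  — shift
  I6: { [T → . - T], [T → . X / x], [X → . a - -], [X → . a T], [X → . x X T], [X → x X . T] }  — shift
  I7: { [T → - . T], [T → . - T], [T → . X / x], [X → . a - -], [X → . a T], [X → . x X T] }  — shift
  I8: { [X → x X T .] }  — reduce
  I9: { [T → X . / x] }  — shift
  I10: { [T → X / . x] }  — shift
  I11: { [T → X / x .] }  — reduce
  I12: { [T → - T .] }  — reduce
  I13: { [T → - . T], [T → . - T], [T → . X / x], [X → . a - -], [X → . a T], [X → . x X T], [X → a - . -] }  — shift
  I14: { [X → a T .] }  — reduce
  I15: { [T → - . T], [T → . - T], [T → . X / x], [X → . a - -], [X → . a T], [X → . x X T], [X → a - - .] }  — shift, reduce
  I16: { [S → X a .] }  — reduce
  I17: { [S → X id . /] }  — shift
  I18: { [S → X id / .] }  — reduce
  I19: { [S → / T .] }  — reduce

No state contains more than one complete item.

Answer: No reduce-reduce conflicts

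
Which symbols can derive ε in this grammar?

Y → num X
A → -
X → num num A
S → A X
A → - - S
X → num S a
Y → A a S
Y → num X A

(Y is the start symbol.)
None

There are no ε-productions, so no non-terminal can derive ε.
No non-terminals are nullable.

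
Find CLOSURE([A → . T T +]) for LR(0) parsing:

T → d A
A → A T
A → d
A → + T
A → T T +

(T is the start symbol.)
{ [A → . T T +], [T → . d A] }

Start with: [A → . T T +]
  [A → . T T +] has the dot before T: add [T → . d A]
No further items can be added.

CLOSURE = { [A → . T T +], [T → . d A] }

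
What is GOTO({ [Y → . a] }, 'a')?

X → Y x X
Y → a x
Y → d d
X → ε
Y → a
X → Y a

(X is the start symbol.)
{ [Y → a .] }

GOTO(I, 'a') = CLOSURE({ [A → αX.β] : [A → α.Xβ] ∈ I, X = 'a' })

Items with dot before 'a', with the dot advanced:
  [Y → . a] → [Y → a .]
Closure adds nothing (no advanced item has the dot before a non-terminal).

GOTO = { [Y → a .] }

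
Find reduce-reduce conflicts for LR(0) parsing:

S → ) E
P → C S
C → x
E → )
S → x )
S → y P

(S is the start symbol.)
No reduce-reduce conflicts

Augment with S' → S and build the canonical LR(0) collection (I0 = CLOSURE({[S' → . S]}), then GOTO on every symbol after a dot until no new states appear). It has 12 states:
  I0: { [S → . ) E], [S → . x )], [S → . y P], [S' → . S] }  — shift
  I1: { [E → . )], [S → ) . E] }  — shift
  I2: { [S' → S .] }  — accept
  I3: { [S → x . )] }  — shift
  I4: { [C → . x], [P → . C S], [S → y . P] }  — shift
  I5: { [P → C . S], [S → . ) E], [S → . x )], [S → . y P] }  — shift
  I6: { [S → y P .] }  — reduce
  I7: { [C → x .] }  — reduce
  I8: { [P → C S .] }  — reduce
  I9: { [S → x ) .] }  — reduce
  I10: { [E → ) .] }  — reduce
  I11: { [S → ) E .] }  — reduce

No state contains more than one complete item.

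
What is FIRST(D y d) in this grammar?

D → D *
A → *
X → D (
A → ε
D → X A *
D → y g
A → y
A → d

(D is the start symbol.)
FIRST sets of the non-terminals involved (from the grammar, by fixed-point iteration):
  FIRST(D) = { 'y' }

To compute FIRST(D y d), process the symbols left to right:
Symbol D is a non-terminal. Add FIRST(D) \ {ε} = { 'y' }
D is not nullable (ε ∉ FIRST(D)), so stop here.
FIRST(D y d) = { 'y' }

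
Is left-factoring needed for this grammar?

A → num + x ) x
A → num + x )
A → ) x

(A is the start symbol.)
Yes, A has productions with common prefix 'num + x )'

Left-factoring is needed when two productions for the same non-terminal
share a common prefix on the right-hand side.

Productions for A:
  A → num + x ) x
  A → num + x )
  A → ) x

Found common prefix 'num + x )' in productions for A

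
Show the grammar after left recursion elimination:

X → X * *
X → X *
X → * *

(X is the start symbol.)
X is directly left-recursive. The standard transformation for
  A → A α₁ | ... | A α_m | β₁ | ... | β_n
is
  A  → β₁ A' | ... | β_n A'
  A' → α₁ A' | ... | α_m A' | ε

X → * * becomes X → * * X'
X → X * * becomes X' → * * X'
X → X * becomes X' → * X'
Add X' → ε

Resulting grammar:
X → * * X'
X' → * * X'
X' → * X'
X' → ε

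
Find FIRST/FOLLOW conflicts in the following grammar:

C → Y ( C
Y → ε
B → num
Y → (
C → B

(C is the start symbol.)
A FIRST/FOLLOW conflict occurs when a non-terminal N has a nullable alternative N → β (β ⇒* ε) and another alternative N → α with FIRST(α) ∩ FOLLOW(N) ≠ ∅: on such a lookahead the parser cannot decide between expanding α and letting N vanish via β.

Nullable non-terminals: Y.

Y: nullable alternative(s) Y → ε; FOLLOW(Y) = { '(' }
  Y → ε: FIRST \ {ε} = { } — this is the only nullable alternative, skip
  Y → (: FIRST \ {ε} = { '(' } — overlaps FOLLOW(Y) on { '(' }: CONFLICT

B, C have no nullable alternative, so no FIRST/FOLLOW check is needed there.

So the grammar has 1 FIRST/FOLLOW conflict (marked CONFLICT above).

Answer: Yes. Y → '(' with FOLLOW(Y) on { '(' }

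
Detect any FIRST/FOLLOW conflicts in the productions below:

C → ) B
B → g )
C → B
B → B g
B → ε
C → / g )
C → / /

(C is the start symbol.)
Yes. B → g ')' with FOLLOW(B) on { 'g' }; B → B g with FOLLOW(B) on { 'g' }

Nullable non-terminals: B, C.
FIRST sets used below: FIRST(B) = { 'g', ε }

B: nullable alternative(s) B → ε; FOLLOW(B) = { $, 'g' }
  B → g ): FIRST \ {ε} = { 'g' } — overlaps FOLLOW(B) on { 'g' }: CONFLICT
  B → B g: FIRST \ {ε} = { 'g' } — overlaps FOLLOW(B) on { 'g' }: CONFLICT
  B → ε: FIRST \ {ε} = { } — this is the only nullable alternative, skip

C: nullable alternative(s) C → B; FOLLOW(C) = { $ }
  C → ) B: FIRST \ {ε} = { ')' } — disjoint from FOLLOW(C)
  C → B: FIRST \ {ε} = { 'g' } — this is the only nullable alternative, skip
  C → / g ): FIRST \ {ε} = { '/' } — disjoint from FOLLOW(C)
  C → / /: FIRST \ {ε} = { '/' } — disjoint from FOLLOW(C)

So the grammar has 2 FIRST/FOLLOW conflicts (marked CONFLICT above).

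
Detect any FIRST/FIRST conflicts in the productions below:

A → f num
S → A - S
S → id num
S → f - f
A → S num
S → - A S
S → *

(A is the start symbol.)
FIRST sets of the non-terminals at (or reachable through a nullable prefix from) the front of some alternative:
  FIRST(S) = { '*', '-', 'f', 'id' }
  FIRST(A) = { '*', '-', 'f', 'id' }

Productions for A:
  A → f num: FIRST = { 'f' }
  A → S num: FIRST = { '*', '-', 'f', 'id' }
Productions for S:
  S → A - S: FIRST = { '*', '-', 'f', 'id' }
  S → id num: FIRST = { 'id' }
  S → f - f: FIRST = { 'f' }
  S → - A S: FIRST = { '-' }
  S → *: FIRST = { '*' }

Conflict for A: A → f num and A → S num
  Overlap: { 'f' }
Conflict for S: S → A - S and S → id num
  Overlap: { 'id' }
Conflict for S: S → A - S and S → f - f
  Overlap: { 'f' }
Conflict for S: S → A - S and S → - A S
  Overlap: { '-' }
Conflict for S: S → A - S and S → *
  Overlap: { '*' }

Answer: Yes. A → f num / A → S num on { 'f' }; S → A '-' S / S → id num on { 'id' }; S → A '-' S / S → f '-' f on { 'f' }; S → A '-' S / S → '-' A S on { '-' }; S → A '-' S / S → '*' on { '*' }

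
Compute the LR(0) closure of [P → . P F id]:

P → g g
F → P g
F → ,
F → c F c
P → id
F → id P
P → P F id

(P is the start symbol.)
{ [P → . P F id], [P → . g g], [P → . id] }

Start with: [P → . P F id]
  [P → . P F id] has the dot before P: add [P → . g g], [P → . id]
No further items can be added.

CLOSURE = { [P → . P F id], [P → . g g], [P → . id] }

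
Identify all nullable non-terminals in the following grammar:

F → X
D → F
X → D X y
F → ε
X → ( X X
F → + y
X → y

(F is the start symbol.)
A non-terminal is nullable if it can derive ε (the empty string): either it has an ε-production, or it has a production whose right-hand side consists entirely of nullable non-terminals.

ε-productions: F → ε
So F is immediately nullable.
D → F: every symbol on the right is nullable, so D is nullable too.
No further non-terminal can be added: every production for the remaining non-terminals contains a terminal or a non-nullable non-terminal.
Nullable = { 'D', 'F' }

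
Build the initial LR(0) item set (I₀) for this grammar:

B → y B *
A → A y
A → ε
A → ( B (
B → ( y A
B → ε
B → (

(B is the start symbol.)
{ [B → . ( y A], [B → . (], [B → . y B *], [B → .], [B' → . B] }

First, augment the grammar with B' → B
I₀ = CLOSURE({ [B' → . B] }):
  [B' → . B] has the dot before B: add [B → . y B *], [B → . ( y A], [B → .], [B → . (]
No further items can be added.

I₀ = { [B → . ( y A], [B → . (], [B → . y B *], [B → .], [B' → . B] }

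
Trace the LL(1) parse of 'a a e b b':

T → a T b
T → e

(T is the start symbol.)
LL(1) parsing maintains a stack (initially the start symbol over $) and the input. At each step: if the stack top is a terminal, match it against the current input token; if it is a non-terminal N, replace it with the RHS of M[N, lookahead] (the unique production whose predict set contains the lookahead).

Stack is shown with the top on the left.

Stack      Input        Action
------------------------------
T $        a a e b b $  output T → a T b
a T b $    a a e b b $  match 'a'
T b $      a e b b $    output T → a T b
a T b b $  a e b b $    match 'a'
T b b $    e b b $      output T → e
e b b $    e b b $      match 'e'
b b $      b b $        match 'b'
b $        b $          match 'b'
$          $            accept

The string is accepted.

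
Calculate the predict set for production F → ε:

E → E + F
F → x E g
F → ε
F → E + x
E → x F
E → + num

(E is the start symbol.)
PREDICT(F → ε) = (FIRST(RHS) \ {ε}) ∪ (FOLLOW(F) if ε ∈ FIRST(RHS), i.e. RHS ⇒* ε)
The right-hand side is ε (FIRST(ε) = { ε }), so the predict set is FOLLOW(F) = { $, '+', 'g' }
PREDICT(F → ε) = { $, '+', 'g' }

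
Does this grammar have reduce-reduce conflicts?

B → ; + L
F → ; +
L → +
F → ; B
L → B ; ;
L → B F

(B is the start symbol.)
Augment with B' → B and build the canonical LR(0) collection (I0 = CLOSURE({[B' → . B]}), then GOTO on every symbol after a dot until no new states appear). It has 12 states:
  I0: { [B → . ; + L], [B' → . B] }  — shift
  I1: { [B → ; . + L] }  — shift
  I2: { [B' → B .] }  — accept
  I3: { [B → . ; + L], [B → ; + . L], [L → . +], [L → . B ; ;], [L → . B F] }  — shift
  I4: { [L → + .] }  — reduce
  I5: { [F → . ; +], [F → . ; B], [L → B . ; ;], [L → B . F] }  — shift
  I6: { [B → ; + L .] }  — reduce
  I7: { [B → . ; + L], [F → ; . +], [F → ; . B], [L → B ; . ;] }  — shift
  I8: { [L → B F .] }  — reduce
  I9: { [F → ; + .] }  — reduce
  I10: { [B → ; . + L], [L → B ; ; .] }  — shift, reduce
  I11: { [F → ; B .] }  — reduce

No state contains more than one complete item.

Answer: No reduce-reduce conflicts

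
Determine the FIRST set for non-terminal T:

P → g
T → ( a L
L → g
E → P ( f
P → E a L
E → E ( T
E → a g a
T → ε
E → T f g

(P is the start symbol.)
{ '(', ε }

From T → ( a L:
  - '(' is a terminal: add '(' and stop
From T → ε:
  - ε-production, so ε ∈ FIRST(T)

Collecting: FIRST(T) = { '(', ε }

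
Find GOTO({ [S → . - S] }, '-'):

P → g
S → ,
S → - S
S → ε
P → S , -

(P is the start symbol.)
{ [S → - . S], [S → . ,], [S → . - S], [S → .] }

GOTO(I, '-') = CLOSURE({ [A → αX.β] : [A → α.Xβ] ∈ I, X = '-' })

Items with dot before '-', with the dot advanced:
  [S → . - S] → [S → - . S]
Closure of the advanced items:
  [S → - . S] has the dot before S: add [S → . ,], [S → . - S], [S → .]

GOTO = { [S → - . S], [S → . ,], [S → . - S], [S → .] }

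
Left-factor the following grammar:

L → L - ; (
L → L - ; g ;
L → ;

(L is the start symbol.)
L → L - ; L'
L' → (
L' → g ;
L → ;

Left-factoring transforms A → αβ₁ | αβ₂ into A → αA' and A' → β₁ | β₂
(α is the longest common prefix among the alternatives). Repeat until
no nonterminal has two alternatives with a common prefix.

Round 1: L has alternatives sharing prefix 'L - ;'. Introduce L': L → L - ; L'
  Add: L' → (
  Add: L' → g ;

No remaining common prefixes — done.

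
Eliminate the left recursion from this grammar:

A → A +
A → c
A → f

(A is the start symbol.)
A is directly left-recursive. The standard transformation for
  A → A α₁ | ... | A α_m | β₁ | ... | β_n
is
  A  → β₁ A' | ... | β_n A'
  A' → α₁ A' | ... | α_m A' | ε

A → c becomes A → c A'
A → f becomes A → f A'
A → A + becomes A' → + A'
Add A' → ε

Resulting grammar:
A → c A'
A → f A'
A' → + A'
A' → ε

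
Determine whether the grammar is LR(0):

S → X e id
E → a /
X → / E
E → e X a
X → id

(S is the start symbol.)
Augment with S' → S and build the canonical LR(0) collection (I0 = CLOSURE({[S' → . S]}), then GOTO on every symbol after a dot until no new states appear). It has 13 states:
  I0: { [S → . X e id], [S' → . S], [X → . / E], [X → . id] }  — shift
  I1: { [E → . a /], [E → . e X a], [X → / . E] }  — shift
  I2: { [S' → S .] }  — accept
  I3: { [S → X . e id] }  — shift
  I4: { [X → id .] }  — reduce
  I5: { [S → X e . id] }  — shift
  I6: { [S → X e id .] }  — reduce
  I7: { [X → / E .] }  — reduce
  I8: { [E → a . /] }  — shift
  I9: { [E → e . X a], [X → . / E], [X → . id] }  — shift
  I10: { [E → e X . a] }  — shift
  I11: { [E → e X a .] }  — reduce
  I12: { [E → a / .] }  — reduce

Every state is either a pure shift/goto state or contains exactly one complete item and nothing to shift — no conflicts. The grammar is LR(0).

Answer: Yes, the grammar is LR(0)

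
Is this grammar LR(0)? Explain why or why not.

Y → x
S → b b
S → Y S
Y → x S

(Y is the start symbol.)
No. Shift-reduce conflict between [Y → x .] and [S → . b b]

A grammar is LR(0) if no state in the canonical LR(0) collection has:
  - both a shift item (dot before a terminal) and a complete item (shift-reduce conflict), or
  - two or more complete items (reduce-reduce conflict; the accept item [Y' → Y .] counts as a complete item here).

Augment with Y' → Y and build the canonical LR(0) collection (I0 = CLOSURE({[Y' → . Y]}), then GOTO on every symbol after a dot until no new states appear). It has 8 states:
  I0: { [Y → . x S], [Y → . x], [Y' → . Y] }  — shift
  I1: { [Y' → Y .] }  — accept
  I2: { [S → . Y S], [S → . b b], [Y → . x S], [Y → . x], [Y → x . S], [Y → x .] }  — shift, reduce
  I3: { [Y → x S .] }  — reduce
  I4: { [S → . Y S], [S → . b b], [S → Y . S], [Y → . x S], [Y → . x] }  — shift
  I5: { [S → b . b] }  — shift
  I6: { [S → b b .] }  — reduce
  I7: { [S → Y S .] }  — reduce

Conflict in state I2:
  Shift-reduce conflict between [Y → x .] and [S → . b b]
So the grammar is NOT LR(0).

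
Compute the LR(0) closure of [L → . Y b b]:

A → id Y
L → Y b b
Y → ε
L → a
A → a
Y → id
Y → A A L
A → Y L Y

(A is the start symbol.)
{ [A → . Y L Y], [A → . a], [A → . id Y], [L → . Y b b], [Y → . A A L], [Y → . id], [Y → .] }

Start with: [L → . Y b b]
  [L → . Y b b] has the dot before Y: add [Y → .], [Y → . id], [Y → . A A L]
  [Y → . A A L] has the dot before A: add [A → . id Y], [A → . a], [A → . Y L Y]
No further items can be added.

CLOSURE = { [A → . Y L Y], [A → . a], [A → . id Y], [L → . Y b b], [Y → . A A L], [Y → . id], [Y → .] }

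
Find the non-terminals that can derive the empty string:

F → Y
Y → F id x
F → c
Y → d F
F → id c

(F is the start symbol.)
There are no ε-productions, so no non-terminal can derive ε.
No non-terminals are nullable.

Answer: None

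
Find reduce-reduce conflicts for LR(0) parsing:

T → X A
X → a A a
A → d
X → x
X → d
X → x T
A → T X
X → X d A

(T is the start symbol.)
A reduce-reduce conflict occurs when an LR(0) state has two complete items [A → α .] and [B → β .] — both call for a reduction, and with no lookahead the parser cannot choose between them.

Augment with T' → T and build the canonical LR(0) collection (I0 = CLOSURE({[T' → . T]}), then GOTO on every symbol after a dot until no new states appear). It has 16 states:
  I0: { [T → . X A], [T' → . T], [X → . X d A], [X → . a A a], [X → . d], [X → . x T], [X → . x] }  — shift
  I1: { [T' → T .] }  — accept
  I2: { [A → . T X], [A → . d], [T → . X A], [T → X . A], [X → . X d A], [X → . a A a], [X → . d], [X → . x T], [X → . x], [X → X . d A] }  — shift
  I3: { [A → . T X], [A → . d], [T → . X A], [X → . X d A], [X → . a A a], [X → . d], [X → . x T], [X → . x], [X → a . A a] }  — shift
  I4: { [X → d .] }  — reduce
  I5: { [T → . X A], [X → . X d A], [X → . a A a], [X → . d], [X → . x T], [X → . x], [X → x . T], [X → x .] }  — shift, reduce
  I6: { [X → x T .] }  — reduce
  I7: { [X → a A . a] }  — shift
  I8: { [A → T . X], [X → . X d A], [X → . a A a], [X → . d], [X → . x T], [X → . x] }  — shift
  I9: { [A → d .], [X → d .] }  — 2 reduces
  I10: { [A → T X .], [X → X . d A] }  — shift, reduce
  I11: { [A → . T X], [A → . d], [T → . X A], [X → . X d A], [X → . a A a], [X → . d], [X → . x T], [X → . x], [X → X d . A] }  — shift
  I12: { [X → X d A .] }  — reduce
  I13: { [X → a A a .] }  — reduce
  I14: { [T → X A .] }  — reduce
  I15: { [A → . T X], [A → . d], [A → d .], [T → . X A], [X → . X d A], [X → . a A a], [X → . d], [X → . x T], [X → . x], [X → X d . A], [X → d .] }  — shift, 2 reduces

I9 contains complete items [A → d .], [X → d .] — reduce-reduce conflict.
I15 contains complete items [A → d .], [X → d .] — reduce-reduce conflict.

Answer: Yes — I9: [A → d .] vs [X → d .]; I15: [A → d .] vs [X → d .]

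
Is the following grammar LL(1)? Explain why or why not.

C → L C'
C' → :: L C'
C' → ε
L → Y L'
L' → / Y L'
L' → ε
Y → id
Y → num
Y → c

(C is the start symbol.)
A grammar is LL(1) if for each non-terminal N with multiple productions, the predict sets of those productions are pairwise disjoint, where PREDICT(N → α) = (FIRST(α) \ {ε}) ∪ (FOLLOW(N) if α ⇒* ε).

Relevant sets:
  FOLLOW(C') = { $ }
  FOLLOW(L') = { $, '::' }

For C':
  PREDICT(C' → :: L C') = { '::' }
  PREDICT(C' → ε) = { $ }
For L':
  PREDICT(L' → '/' Y L') = { '/' }
  PREDICT(L' → ε) = { $, '::' }
For Y:
  PREDICT(Y → id) = { 'id' }
  PREDICT(Y → num) = { 'num' }
  PREDICT(Y → c) = { 'c' }
C, L have a single production, so nothing to check there.

All predict sets are disjoint. The grammar IS LL(1).

Answer: Yes, the grammar is LL(1).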